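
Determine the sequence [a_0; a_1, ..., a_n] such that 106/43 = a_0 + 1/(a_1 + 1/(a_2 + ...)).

[2; 2, 6, 1, 2]

Run the Euclidean algorithm on 106 and 43; the successive quotients are the partial quotients a_0, a_1, ... (each step inverts the fractional part left over by the previous one):
  106 = 2*43 + 20, so a_0 = 2.
  43 = 2*20 + 3, so a_1 = 2.
  20 = 6*3 + 2, so a_2 = 6.
  3 = 1*2 + 1, so a_3 = 1.
  2 = 2*1 + 0, so a_4 = 2.
The remainder reaches 0 after 5 divisions, so the expansion has 5 partial quotients, read off in order.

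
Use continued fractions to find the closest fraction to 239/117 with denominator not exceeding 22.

45/22

Expand x = 239/117 as a continued fraction with the Euclidean algorithm:
  239 = 2*117 + 5, so a_0 = 2.
  117 = 23*5 + 2, so a_1 = 23.
  5 = 2*2 + 1, so a_2 = 2.
  2 = 2*1 + 0, so a_3 = 2.
so x = [2; 23, 2, 2].
Convergents (p_i = a_i*p_{i-1} + p_{i-2}, q_i = a_i*q_{i-1} + q_{i-2} with p_{-2}=0, p_{-1}=1, q_{-2}=1, q_{-1}=0), until the denominator exceeds 22:
  i=0: a_0=2, p_0 = 2*1 + 0 = 2, q_0 = 2*0 + 1 = 1.
  i=1: a_1=23, p_1 = 23*2 + 1 = 47, q_1 = 23*1 + 0 = 23.
q_1 = 23 > 22, so the last convergent with denominator <= 22 is p_0/q_0 = 2/1.
The closest fraction with denominator <= 22 is either p_0/q_0 or the intermediate fraction (k*p_0 + p_{-1})/(k*q_0 + q_{-1}) with the largest k >= 1 whose denominator stays <= 22; these approach x as k grows, and every other convergent or intermediate fraction in range is farther away.
Largest k: floor((22 - q_{-1})/q_0) = floor((22 - 0)/1) = 22 (using the seeds p_{-1} = 1, q_{-1} = 0).
That gives (22*2 + 1)/(22*1 + 0) = 45/22.
Compare the errors: |x - 2/1| = |239*1 - 2*117|/(117*1) = 5/117, and |x - 45/22| = |239*22 - 45*117|/(117*22) = 7/2574.
Cross-multiplying, 7*117 = 819 < 12870 = 5*2574, so 7/2574 is smaller: the intermediate fraction 45/22 is closer to x than 2/1.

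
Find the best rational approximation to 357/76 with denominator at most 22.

47/10

Expand x = 357/76 as a continued fraction with the Euclidean algorithm:
  357 = 4*76 + 53, so a_0 = 4.
  76 = 1*53 + 23, so a_1 = 1.
  53 = 2*23 + 7, so a_2 = 2.
  23 = 3*7 + 2, so a_3 = 3.
  7 = 3*2 + 1, so a_4 = 3.
  2 = 2*1 + 0, so a_5 = 2.
so x = [4; 1, 2, 3, 3, 2].
Convergents (p_i = a_i*p_{i-1} + p_{i-2}, q_i = a_i*q_{i-1} + q_{i-2} with p_{-2}=0, p_{-1}=1, q_{-2}=1, q_{-1}=0), until the denominator exceeds 22:
  i=0: a_0=4, p_0 = 4*1 + 0 = 4, q_0 = 4*0 + 1 = 1.
  i=1: a_1=1, p_1 = 1*4 + 1 = 5, q_1 = 1*1 + 0 = 1.
  i=2: a_2=2, p_2 = 2*5 + 4 = 14, q_2 = 2*1 + 1 = 3.
  i=3: a_3=3, p_3 = 3*14 + 5 = 47, q_3 = 3*3 + 1 = 10.
  i=4: a_4=3, p_4 = 3*47 + 14 = 155, q_4 = 3*10 + 3 = 33.
q_4 = 33 > 22, so the last convergent with denominator <= 22 is p_3/q_3 = 47/10.
The closest fraction with denominator <= 22 is either p_3/q_3 or the intermediate fraction (k*p_3 + p_2)/(k*q_3 + q_2) with the largest k >= 1 whose denominator stays <= 22; these approach x as k grows, and every other convergent or intermediate fraction in range is farther away.
Largest k: floor((22 - q_2)/q_3) = floor((22 - 3)/10) = 1.
That gives (1*47 + 14)/(1*10 + 3) = 61/13.
Compare the errors: |x - 47/10| = |357*10 - 47*76|/(76*10) = 2/760, and |x - 61/13| = |357*13 - 61*76|/(76*13) = 5/988.
Cross-multiplying, 2*988 = 1976 < 3800 = 5*760, so 2/760 is smaller: the convergent 47/10 is closer to x than 61/13.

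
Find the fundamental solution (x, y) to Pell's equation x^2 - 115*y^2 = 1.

First expand sqrt(115) as a continued fraction. With x_i = (sqrt(115) + m_i)/d_i and (m_0, d_0) = (0, 1): a_0 = floor(sqrt(115)) = 10, since 10^2 = 100 <= 115 < 121 = 11^2.
Iterate m_{i+1} = d_i*a_i - m_i, d_{i+1} = (115 - m_{i+1}^2)/d_i, a_{i+1} = floor((a_0 + m_{i+1})/d_{i+1}):
  m_1 = 1*10 - 0 = 10, d_1 = (115 - 10^2)/1 = 15/1 = 15, a_1 = floor((10 + 10)/15) = 1.
  m_2 = 15*1 - 10 = 5, d_2 = (115 - 5^2)/15 = 90/15 = 6, a_2 = floor((10 + 5)/6) = 2.
  m_3 = 6*2 - 5 = 7, d_3 = (115 - 7^2)/6 = 66/6 = 11, a_3 = floor((10 + 7)/11) = 1.
  m_4 = 11*1 - 7 = 4, d_4 = (115 - 4^2)/11 = 99/11 = 9, a_4 = floor((10 + 4)/9) = 1.
  m_5 = 9*1 - 4 = 5, d_5 = (115 - 5^2)/9 = 90/9 = 10, a_5 = floor((10 + 5)/10) = 1.
  m_6 = 10*1 - 5 = 5, d_6 = (115 - 5^2)/10 = 90/10 = 9, a_6 = floor((10 + 5)/9) = 1.
  m_7 = 9*1 - 5 = 4, d_7 = (115 - 4^2)/9 = 99/9 = 11, a_7 = floor((10 + 4)/11) = 1.
  m_8 = 11*1 - 4 = 7, d_8 = (115 - 7^2)/11 = 66/11 = 6, a_8 = floor((10 + 7)/6) = 2.
  m_9 = 6*2 - 7 = 5, d_9 = (115 - 5^2)/6 = 90/6 = 15, a_9 = floor((10 + 5)/15) = 1.
  m_10 = 15*1 - 5 = 10, d_10 = (115 - 10^2)/15 = 15/15 = 1, a_10 = floor((10 + 10)/1) = 20.
  m_11 = 1*20 - 10 = 10, d_11 = (115 - 10^2)/1 = 15/1 = 15: (m_11, d_11) = (m_1, d_1) = (10, 15), so from here the quotients repeat a_1, ..., a_10; the period length is 10.
So sqrt(115) = [10; (1, 2, 1, 1, 1, 1, 1, 2, 1, 20)] with period length k = 10.
k is even, so the fundamental solution of x^2 - 115y^2 = 1 is (p_{k-1}, q_{k-1}) = (p_9, q_9); compute convergents through index 9.
Convergents (p_i = a_i*p_{i-1} + p_{i-2}, q_i = a_i*q_{i-1} + q_{i-2} with p_{-2}=0, p_{-1}=1, q_{-2}=1, q_{-1}=0):
  i=0: a_0=10, p_0 = 10*1 + 0 = 10, q_0 = 10*0 + 1 = 1.
  i=1: a_1=1, p_1 = 1*10 + 1 = 11, q_1 = 1*1 + 0 = 1.
  i=2: a_2=2, p_2 = 2*11 + 10 = 32, q_2 = 2*1 + 1 = 3.
  i=3: a_3=1, p_3 = 1*32 + 11 = 43, q_3 = 1*3 + 1 = 4.
  i=4: a_4=1, p_4 = 1*43 + 32 = 75, q_4 = 1*4 + 3 = 7.
  i=5: a_5=1, p_5 = 1*75 + 43 = 118, q_5 = 1*7 + 4 = 11.
  i=6: a_6=1, p_6 = 1*118 + 75 = 193, q_6 = 1*11 + 7 = 18.
  i=7: a_7=1, p_7 = 1*193 + 118 = 311, q_7 = 1*18 + 11 = 29.
  i=8: a_8=2, p_8 = 2*311 + 193 = 815, q_8 = 2*29 + 18 = 76.
  i=9: a_9=1, p_9 = 1*815 + 311 = 1126, q_9 = 1*76 + 29 = 105.
Check: 1126^2 - 115*105^2 = 1267876 - 1267875 = 1, so (x, y) = (1126, 105) solves the equation, and by the theorem it is the least positive solution.

(x, y) = (1126, 105)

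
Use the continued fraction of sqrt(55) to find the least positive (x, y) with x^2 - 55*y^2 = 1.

First expand sqrt(55) as a continued fraction. With x_i = (sqrt(55) + m_i)/d_i and (m_0, d_0) = (0, 1): a_0 = floor(sqrt(55)) = 7, since 7^2 = 49 <= 55 < 64 = 8^2.
Iterate m_{i+1} = d_i*a_i - m_i, d_{i+1} = (55 - m_{i+1}^2)/d_i, a_{i+1} = floor((a_0 + m_{i+1})/d_{i+1}):
  m_1 = 1*7 - 0 = 7, d_1 = (55 - 7^2)/1 = 6/1 = 6, a_1 = floor((7 + 7)/6) = 2.
  m_2 = 6*2 - 7 = 5, d_2 = (55 - 5^2)/6 = 30/6 = 5, a_2 = floor((7 + 5)/5) = 2.
  m_3 = 5*2 - 5 = 5, d_3 = (55 - 5^2)/5 = 30/5 = 6, a_3 = floor((7 + 5)/6) = 2.
  m_4 = 6*2 - 5 = 7, d_4 = (55 - 7^2)/6 = 6/6 = 1, a_4 = floor((7 + 7)/1) = 14.
  m_5 = 1*14 - 7 = 7, d_5 = (55 - 7^2)/1 = 6/1 = 6: (m_5, d_5) = (m_1, d_1) = (7, 6), so from here the quotients repeat a_1, ..., a_4; the period length is 4.
So sqrt(55) = [7; (2, 2, 2, 14)] with period length k = 4.
k is even, so the fundamental solution of x^2 - 55y^2 = 1 is (p_{k-1}, q_{k-1}) = (p_3, q_3); compute convergents through index 3.
Convergents (p_i = a_i*p_{i-1} + p_{i-2}, q_i = a_i*q_{i-1} + q_{i-2} with p_{-2}=0, p_{-1}=1, q_{-2}=1, q_{-1}=0):
  i=0: a_0=7, p_0 = 7*1 + 0 = 7, q_0 = 7*0 + 1 = 1.
  i=1: a_1=2, p_1 = 2*7 + 1 = 15, q_1 = 2*1 + 0 = 2.
  i=2: a_2=2, p_2 = 2*15 + 7 = 37, q_2 = 2*2 + 1 = 5.
  i=3: a_3=2, p_3 = 2*37 + 15 = 89, q_3 = 2*5 + 2 = 12.
Check: 89^2 - 55*12^2 = 7921 - 7920 = 1, so (x, y) = (89, 12) solves the equation, and by the theorem it is the least positive solution.

(x, y) = (89, 12)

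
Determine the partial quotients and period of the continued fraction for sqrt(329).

[18; (7, 4, 2, 1, 1, 4, 1, 1, 2, 4, 7, 36)]

Write x_i = (sqrt(329) + m_i)/d_i with (m_0, d_0) = (0, 1). a_0 = floor(sqrt(329)) = 18, since 18^2 = 324 <= 329 < 361 = 19^2.
Iterate m_{i+1} = d_i*a_i - m_i, d_{i+1} = (329 - m_{i+1}^2)/d_i, a_{i+1} = floor((a_0 + m_{i+1})/d_{i+1}):
  m_1 = 1*18 - 0 = 18, d_1 = (329 - 18^2)/1 = 5/1 = 5, a_1 = floor((18 + 18)/5) = 7.
  m_2 = 5*7 - 18 = 17, d_2 = (329 - 17^2)/5 = 40/5 = 8, a_2 = floor((18 + 17)/8) = 4.
  m_3 = 8*4 - 17 = 15, d_3 = (329 - 15^2)/8 = 104/8 = 13, a_3 = floor((18 + 15)/13) = 2.
  m_4 = 13*2 - 15 = 11, d_4 = (329 - 11^2)/13 = 208/13 = 16, a_4 = floor((18 + 11)/16) = 1.
  m_5 = 16*1 - 11 = 5, d_5 = (329 - 5^2)/16 = 304/16 = 19, a_5 = floor((18 + 5)/19) = 1.
  m_6 = 19*1 - 5 = 14, d_6 = (329 - 14^2)/19 = 133/19 = 7, a_6 = floor((18 + 14)/7) = 4.
  m_7 = 7*4 - 14 = 14, d_7 = (329 - 14^2)/7 = 133/7 = 19, a_7 = floor((18 + 14)/19) = 1.
  m_8 = 19*1 - 14 = 5, d_8 = (329 - 5^2)/19 = 304/19 = 16, a_8 = floor((18 + 5)/16) = 1.
  m_9 = 16*1 - 5 = 11, d_9 = (329 - 11^2)/16 = 208/16 = 13, a_9 = floor((18 + 11)/13) = 2.
  m_10 = 13*2 - 11 = 15, d_10 = (329 - 15^2)/13 = 104/13 = 8, a_10 = floor((18 + 15)/8) = 4.
  m_11 = 8*4 - 15 = 17, d_11 = (329 - 17^2)/8 = 40/8 = 5, a_11 = floor((18 + 17)/5) = 7.
  m_12 = 5*7 - 17 = 18, d_12 = (329 - 18^2)/5 = 5/5 = 1, a_12 = floor((18 + 18)/1) = 36.
  m_13 = 1*36 - 18 = 18, d_13 = (329 - 18^2)/1 = 5/1 = 5: (m_13, d_13) = (m_1, d_1) = (18, 5), so from here the quotients repeat a_1, ..., a_12; the period length is 12.
Hence the expansion of sqrt(329) is a_0 = 18 followed by the repeating block 7, 4, 2, 1, 1, 4, 1, 1, 2, 4, 7, 36 (period 12).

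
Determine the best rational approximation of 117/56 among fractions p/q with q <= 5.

Expand x = 117/56 as a continued fraction with the Euclidean algorithm:
  117 = 2*56 + 5, so a_0 = 2.
  56 = 11*5 + 1, so a_1 = 11.
  5 = 5*1 + 0, so a_2 = 5.
so x = [2; 11, 5].
Convergents (p_i = a_i*p_{i-1} + p_{i-2}, q_i = a_i*q_{i-1} + q_{i-2} with p_{-2}=0, p_{-1}=1, q_{-2}=1, q_{-1}=0), until the denominator exceeds 5:
  i=0: a_0=2, p_0 = 2*1 + 0 = 2, q_0 = 2*0 + 1 = 1.
  i=1: a_1=11, p_1 = 11*2 + 1 = 23, q_1 = 11*1 + 0 = 11.
q_1 = 11 > 5, so the last convergent with denominator <= 5 is p_0/q_0 = 2/1.
The closest fraction with denominator <= 5 is either p_0/q_0 or the intermediate fraction (k*p_0 + p_{-1})/(k*q_0 + q_{-1}) with the largest k >= 1 whose denominator stays <= 5; these approach x as k grows, and every other convergent or intermediate fraction in range is farther away.
Largest k: floor((5 - q_{-1})/q_0) = floor((5 - 0)/1) = 5 (using the seeds p_{-1} = 1, q_{-1} = 0).
That gives (5*2 + 1)/(5*1 + 0) = 11/5.
Compare the errors: |x - 2/1| = |117*1 - 2*56|/(56*1) = 5/56, and |x - 11/5| = |117*5 - 11*56|/(56*5) = 31/280.
Cross-multiplying, 5*280 = 1400 < 1736 = 31*56, so 5/56 is smaller: the convergent 2/1 is closer to x than 11/5.

2/1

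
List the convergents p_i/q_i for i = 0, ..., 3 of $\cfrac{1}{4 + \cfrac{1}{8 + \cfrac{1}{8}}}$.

0/1, 1/4, 8/33, 65/268

Using the convergent recurrence p_i = a_i*p_{i-1} + p_{i-2}, q_i = a_i*q_{i-1} + q_{i-2} with p_{-2}=0, p_{-1}=1, q_{-2}=1, q_{-1}=0:
  i=0: a_0=0, p_0 = 0*1 + 0 = 0, q_0 = 0*0 + 1 = 1.
  i=1: a_1=4, p_1 = 4*0 + 1 = 1, q_1 = 4*1 + 0 = 4.
  i=2: a_2=8, p_2 = 8*1 + 0 = 8, q_2 = 8*4 + 1 = 33.
  i=3: a_3=8, p_3 = 8*8 + 1 = 65, q_3 = 8*33 + 4 = 268.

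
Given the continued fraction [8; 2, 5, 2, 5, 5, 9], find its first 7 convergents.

Using the convergent recurrence p_i = a_i*p_{i-1} + p_{i-2}, q_i = a_i*q_{i-1} + q_{i-2} with p_{-2}=0, p_{-1}=1, q_{-2}=1, q_{-1}=0:
  i=0: a_0=8, p_0 = 8*1 + 0 = 8, q_0 = 8*0 + 1 = 1.
  i=1: a_1=2, p_1 = 2*8 + 1 = 17, q_1 = 2*1 + 0 = 2.
  i=2: a_2=5, p_2 = 5*17 + 8 = 93, q_2 = 5*2 + 1 = 11.
  i=3: a_3=2, p_3 = 2*93 + 17 = 203, q_3 = 2*11 + 2 = 24.
  i=4: a_4=5, p_4 = 5*203 + 93 = 1108, q_4 = 5*24 + 11 = 131.
  i=5: a_5=5, p_5 = 5*1108 + 203 = 5743, q_5 = 5*131 + 24 = 679.
  i=6: a_6=9, p_6 = 9*5743 + 1108 = 52795, q_6 = 9*679 + 131 = 6242.

8/1, 17/2, 93/11, 203/24, 1108/131, 5743/679, 52795/6242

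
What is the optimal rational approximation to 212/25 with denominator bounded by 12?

Expand x = 212/25 as a continued fraction with the Euclidean algorithm:
  212 = 8*25 + 12, so a_0 = 8.
  25 = 2*12 + 1, so a_1 = 2.
  12 = 12*1 + 0, so a_2 = 12.
so x = [8; 2, 12].
Convergents (p_i = a_i*p_{i-1} + p_{i-2}, q_i = a_i*q_{i-1} + q_{i-2} with p_{-2}=0, p_{-1}=1, q_{-2}=1, q_{-1}=0), until the denominator exceeds 12:
  i=0: a_0=8, p_0 = 8*1 + 0 = 8, q_0 = 8*0 + 1 = 1.
  i=1: a_1=2, p_1 = 2*8 + 1 = 17, q_1 = 2*1 + 0 = 2.
  i=2: a_2=12, p_2 = 12*17 + 8 = 212, q_2 = 12*2 + 1 = 25.
q_2 = 25 > 12, so the last convergent with denominator <= 12 is p_1/q_1 = 17/2.
The closest fraction with denominator <= 12 is either p_1/q_1 or the intermediate fraction (k*p_1 + p_0)/(k*q_1 + q_0) with the largest k >= 1 whose denominator stays <= 12; these approach x as k grows, and every other convergent or intermediate fraction in range is farther away.
Largest k: floor((12 - q_0)/q_1) = floor((12 - 1)/2) = 5.
That gives (5*17 + 8)/(5*2 + 1) = 93/11.
Compare the errors: |x - 17/2| = |212*2 - 17*25|/(25*2) = 1/50, and |x - 93/11| = |212*11 - 93*25|/(25*11) = 7/275.
Cross-multiplying, 1*275 = 275 < 350 = 7*50, so 1/50 is smaller: the convergent 17/2 is closer to x than 93/11.

17/2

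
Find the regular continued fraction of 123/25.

[4; 1, 11, 2]

Run the Euclidean algorithm on 123 and 25; the successive quotients are the partial quotients a_0, a_1, ... (each step inverts the fractional part left over by the previous one):
  123 = 4*25 + 23, so a_0 = 4.
  25 = 1*23 + 2, so a_1 = 1.
  23 = 11*2 + 1, so a_2 = 11.
  2 = 2*1 + 0, so a_3 = 2.
The remainder reaches 0 after 4 divisions, so the expansion has 4 partial quotients, read off in order.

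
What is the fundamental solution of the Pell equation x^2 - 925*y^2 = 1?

First expand sqrt(925) as a continued fraction. With x_i = (sqrt(925) + m_i)/d_i and (m_0, d_0) = (0, 1): a_0 = floor(sqrt(925)) = 30, since 30^2 = 900 <= 925 < 961 = 31^2.
Iterate m_{i+1} = d_i*a_i - m_i, d_{i+1} = (925 - m_{i+1}^2)/d_i, a_{i+1} = floor((a_0 + m_{i+1})/d_{i+1}):
  m_1 = 1*30 - 0 = 30, d_1 = (925 - 30^2)/1 = 25/1 = 25, a_1 = floor((30 + 30)/25) = 2.
  m_2 = 25*2 - 30 = 20, d_2 = (925 - 20^2)/25 = 525/25 = 21, a_2 = floor((30 + 20)/21) = 2.
  m_3 = 21*2 - 20 = 22, d_3 = (925 - 22^2)/21 = 441/21 = 21, a_3 = floor((30 + 22)/21) = 2.
  m_4 = 21*2 - 22 = 20, d_4 = (925 - 20^2)/21 = 525/21 = 25, a_4 = floor((30 + 20)/25) = 2.
  m_5 = 25*2 - 20 = 30, d_5 = (925 - 30^2)/25 = 25/25 = 1, a_5 = floor((30 + 30)/1) = 60.
  m_6 = 1*60 - 30 = 30, d_6 = (925 - 30^2)/1 = 25/1 = 25: (m_6, d_6) = (m_1, d_1) = (30, 25), so from here the quotients repeat a_1, ..., a_5; the period length is 5.
So sqrt(925) = [30; (2, 2, 2, 2, 60)] with period length k = 5.
k is odd, so (p_{k-1}, q_{k-1}) only solves x^2 - 925y^2 = -1 and the fundamental solution of x^2 - 925y^2 = 1 is (p_{2k-1}, q_{2k-1}) = (p_9, q_9); compute convergents through index 9, running through the period twice.
Convergents (p_i = a_i*p_{i-1} + p_{i-2}, q_i = a_i*q_{i-1} + q_{i-2} with p_{-2}=0, p_{-1}=1, q_{-2}=1, q_{-1}=0):
  i=0: a_0=30, p_0 = 30*1 + 0 = 30, q_0 = 30*0 + 1 = 1.
  i=1: a_1=2, p_1 = 2*30 + 1 = 61, q_1 = 2*1 + 0 = 2.
  i=2: a_2=2, p_2 = 2*61 + 30 = 152, q_2 = 2*2 + 1 = 5.
  i=3: a_3=2, p_3 = 2*152 + 61 = 365, q_3 = 2*5 + 2 = 12.
  i=4: a_4=2, p_4 = 2*365 + 152 = 882, q_4 = 2*12 + 5 = 29.
  i=5: a_5=60, p_5 = 60*882 + 365 = 53285, q_5 = 60*29 + 12 = 1752.
  i=6: a_6=2, p_6 = 2*53285 + 882 = 107452, q_6 = 2*1752 + 29 = 3533.
  i=7: a_7=2, p_7 = 2*107452 + 53285 = 268189, q_7 = 2*3533 + 1752 = 8818.
  i=8: a_8=2, p_8 = 2*268189 + 107452 = 643830, q_8 = 2*8818 + 3533 = 21169.
  i=9: a_9=2, p_9 = 2*643830 + 268189 = 1555849, q_9 = 2*21169 + 8818 = 51156.
Indeed p_4^2 - 925*q_4^2 = 777924 - 777925 = -1, not +1.
Check: 1555849^2 - 925*51156^2 = 2420666110801 - 2420666110800 = 1, so (x, y) = (1555849, 51156) solves the equation, and by the theorem it is the least positive solution.

(x, y) = (1555849, 51156)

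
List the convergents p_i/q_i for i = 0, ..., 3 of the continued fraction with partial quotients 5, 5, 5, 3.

Using the convergent recurrence p_i = a_i*p_{i-1} + p_{i-2}, q_i = a_i*q_{i-1} + q_{i-2} with p_{-2}=0, p_{-1}=1, q_{-2}=1, q_{-1}=0:
  i=0: a_0=5, p_0 = 5*1 + 0 = 5, q_0 = 5*0 + 1 = 1.
  i=1: a_1=5, p_1 = 5*5 + 1 = 26, q_1 = 5*1 + 0 = 5.
  i=2: a_2=5, p_2 = 5*26 + 5 = 135, q_2 = 5*5 + 1 = 26.
  i=3: a_3=3, p_3 = 3*135 + 26 = 431, q_3 = 3*26 + 5 = 83.

5/1, 26/5, 135/26, 431/83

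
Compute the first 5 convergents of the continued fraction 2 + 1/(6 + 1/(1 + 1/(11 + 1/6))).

2/1, 13/6, 15/7, 178/83, 1083/505

Using the convergent recurrence p_i = a_i*p_{i-1} + p_{i-2}, q_i = a_i*q_{i-1} + q_{i-2} with p_{-2}=0, p_{-1}=1, q_{-2}=1, q_{-1}=0:
  i=0: a_0=2, p_0 = 2*1 + 0 = 2, q_0 = 2*0 + 1 = 1.
  i=1: a_1=6, p_1 = 6*2 + 1 = 13, q_1 = 6*1 + 0 = 6.
  i=2: a_2=1, p_2 = 1*13 + 2 = 15, q_2 = 1*6 + 1 = 7.
  i=3: a_3=11, p_3 = 11*15 + 13 = 178, q_3 = 11*7 + 6 = 83.
  i=4: a_4=6, p_4 = 6*178 + 15 = 1083, q_4 = 6*83 + 7 = 505.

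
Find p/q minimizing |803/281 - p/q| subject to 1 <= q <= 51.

Expand x = 803/281 as a continued fraction with the Euclidean algorithm:
  803 = 2*281 + 241, so a_0 = 2.
  281 = 1*241 + 40, so a_1 = 1.
  241 = 6*40 + 1, so a_2 = 6.
  40 = 40*1 + 0, so a_3 = 40.
so x = [2; 1, 6, 40].
Convergents (p_i = a_i*p_{i-1} + p_{i-2}, q_i = a_i*q_{i-1} + q_{i-2} with p_{-2}=0, p_{-1}=1, q_{-2}=1, q_{-1}=0), until the denominator exceeds 51:
  i=0: a_0=2, p_0 = 2*1 + 0 = 2, q_0 = 2*0 + 1 = 1.
  i=1: a_1=1, p_1 = 1*2 + 1 = 3, q_1 = 1*1 + 0 = 1.
  i=2: a_2=6, p_2 = 6*3 + 2 = 20, q_2 = 6*1 + 1 = 7.
  i=3: a_3=40, p_3 = 40*20 + 3 = 803, q_3 = 40*7 + 1 = 281.
q_3 = 281 > 51, so the last convergent with denominator <= 51 is p_2/q_2 = 20/7.
The closest fraction with denominator <= 51 is either p_2/q_2 or the intermediate fraction (k*p_2 + p_1)/(k*q_2 + q_1) with the largest k >= 1 whose denominator stays <= 51; these approach x as k grows, and every other convergent or intermediate fraction in range is farther away.
Largest k: floor((51 - q_1)/q_2) = floor((51 - 1)/7) = 7.
That gives (7*20 + 3)/(7*7 + 1) = 143/50.
Compare the errors: |x - 20/7| = |803*7 - 20*281|/(281*7) = 1/1967, and |x - 143/50| = |803*50 - 143*281|/(281*50) = 33/14050.
Cross-multiplying, 1*14050 = 14050 < 64911 = 33*1967, so 1/1967 is smaller: the convergent 20/7 is closer to x than 143/50.

20/7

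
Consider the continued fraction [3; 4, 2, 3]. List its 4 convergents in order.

Using the convergent recurrence p_i = a_i*p_{i-1} + p_{i-2}, q_i = a_i*q_{i-1} + q_{i-2} with p_{-2}=0, p_{-1}=1, q_{-2}=1, q_{-1}=0:
  i=0: a_0=3, p_0 = 3*1 + 0 = 3, q_0 = 3*0 + 1 = 1.
  i=1: a_1=4, p_1 = 4*3 + 1 = 13, q_1 = 4*1 + 0 = 4.
  i=2: a_2=2, p_2 = 2*13 + 3 = 29, q_2 = 2*4 + 1 = 9.
  i=3: a_3=3, p_3 = 3*29 + 13 = 100, q_3 = 3*9 + 4 = 31.

3/1, 13/4, 29/9, 100/31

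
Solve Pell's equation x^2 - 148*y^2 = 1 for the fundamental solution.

(x, y) = (73, 6)

First expand sqrt(148) as a continued fraction. With x_i = (sqrt(148) + m_i)/d_i and (m_0, d_0) = (0, 1): a_0 = floor(sqrt(148)) = 12, since 12^2 = 144 <= 148 < 169 = 13^2.
Iterate m_{i+1} = d_i*a_i - m_i, d_{i+1} = (148 - m_{i+1}^2)/d_i, a_{i+1} = floor((a_0 + m_{i+1})/d_{i+1}):
  m_1 = 1*12 - 0 = 12, d_1 = (148 - 12^2)/1 = 4/1 = 4, a_1 = floor((12 + 12)/4) = 6.
  m_2 = 4*6 - 12 = 12, d_2 = (148 - 12^2)/4 = 4/4 = 1, a_2 = floor((12 + 12)/1) = 24.
  m_3 = 1*24 - 12 = 12, d_3 = (148 - 12^2)/1 = 4/1 = 4: (m_3, d_3) = (m_1, d_1) = (12, 4), so from here the quotients repeat a_1, a_2; the period length is 2.
So sqrt(148) = [12; (6, 24)] with period length k = 2.
k is even, so the fundamental solution of x^2 - 148y^2 = 1 is (p_{k-1}, q_{k-1}) = (p_1, q_1); compute convergents through index 1.
Convergents (p_i = a_i*p_{i-1} + p_{i-2}, q_i = a_i*q_{i-1} + q_{i-2} with p_{-2}=0, p_{-1}=1, q_{-2}=1, q_{-1}=0):
  i=0: a_0=12, p_0 = 12*1 + 0 = 12, q_0 = 12*0 + 1 = 1.
  i=1: a_1=6, p_1 = 6*12 + 1 = 73, q_1 = 6*1 + 0 = 6.
Check: 73^2 - 148*6^2 = 5329 - 5328 = 1, so (x, y) = (73, 6) solves the equation, and by the theorem it is the least positive solution.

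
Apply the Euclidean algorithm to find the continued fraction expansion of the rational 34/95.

[0; 2, 1, 3, 1, 6]

Run the Euclidean algorithm on 34 and 95; the successive quotients are the partial quotients a_0, a_1, ... (each step inverts the fractional part left over by the previous one):
  34 = 0*95 + 34, so a_0 = 0.
  95 = 2*34 + 27, so a_1 = 2.
  34 = 1*27 + 7, so a_2 = 1.
  27 = 3*7 + 6, so a_3 = 3.
  7 = 1*6 + 1, so a_4 = 1.
  6 = 6*1 + 0, so a_5 = 6.
The remainder reaches 0 after 6 divisions, so the expansion has 6 partial quotients, read off in order.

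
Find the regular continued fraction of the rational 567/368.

[1; 1, 1, 5, 1, 1, 1, 2, 1, 2]

Run the Euclidean algorithm on 567 and 368; the successive quotients are the partial quotients a_0, a_1, ... (each step inverts the fractional part left over by the previous one):
  567 = 1*368 + 199, so a_0 = 1.
  368 = 1*199 + 169, so a_1 = 1.
  199 = 1*169 + 30, so a_2 = 1.
  169 = 5*30 + 19, so a_3 = 5.
  30 = 1*19 + 11, so a_4 = 1.
  19 = 1*11 + 8, so a_5 = 1.
  11 = 1*8 + 3, so a_6 = 1.
  8 = 2*3 + 2, so a_7 = 2.
  3 = 1*2 + 1, so a_8 = 1.
  2 = 2*1 + 0, so a_9 = 2.
The remainder reaches 0 after 10 divisions, so the expansion has 10 partial quotients, read off in order.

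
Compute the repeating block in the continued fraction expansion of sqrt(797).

[28; (4, 3, 13, 1, 4, 4, 1, 13, 3, 4, 56)]

Write x_i = (sqrt(797) + m_i)/d_i with (m_0, d_0) = (0, 1). a_0 = floor(sqrt(797)) = 28, since 28^2 = 784 <= 797 < 841 = 29^2.
Iterate m_{i+1} = d_i*a_i - m_i, d_{i+1} = (797 - m_{i+1}^2)/d_i, a_{i+1} = floor((a_0 + m_{i+1})/d_{i+1}):
  m_1 = 1*28 - 0 = 28, d_1 = (797 - 28^2)/1 = 13/1 = 13, a_1 = floor((28 + 28)/13) = 4.
  m_2 = 13*4 - 28 = 24, d_2 = (797 - 24^2)/13 = 221/13 = 17, a_2 = floor((28 + 24)/17) = 3.
  m_3 = 17*3 - 24 = 27, d_3 = (797 - 27^2)/17 = 68/17 = 4, a_3 = floor((28 + 27)/4) = 13.
  m_4 = 4*13 - 27 = 25, d_4 = (797 - 25^2)/4 = 172/4 = 43, a_4 = floor((28 + 25)/43) = 1.
  m_5 = 43*1 - 25 = 18, d_5 = (797 - 18^2)/43 = 473/43 = 11, a_5 = floor((28 + 18)/11) = 4.
  m_6 = 11*4 - 18 = 26, d_6 = (797 - 26^2)/11 = 121/11 = 11, a_6 = floor((28 + 26)/11) = 4.
  m_7 = 11*4 - 26 = 18, d_7 = (797 - 18^2)/11 = 473/11 = 43, a_7 = floor((28 + 18)/43) = 1.
  m_8 = 43*1 - 18 = 25, d_8 = (797 - 25^2)/43 = 172/43 = 4, a_8 = floor((28 + 25)/4) = 13.
  m_9 = 4*13 - 25 = 27, d_9 = (797 - 27^2)/4 = 68/4 = 17, a_9 = floor((28 + 27)/17) = 3.
  m_10 = 17*3 - 27 = 24, d_10 = (797 - 24^2)/17 = 221/17 = 13, a_10 = floor((28 + 24)/13) = 4.
  m_11 = 13*4 - 24 = 28, d_11 = (797 - 28^2)/13 = 13/13 = 1, a_11 = floor((28 + 28)/1) = 56.
  m_12 = 1*56 - 28 = 28, d_12 = (797 - 28^2)/1 = 13/1 = 13: (m_12, d_12) = (m_1, d_1) = (28, 13), so from here the quotients repeat a_1, ..., a_11; the period length is 11.
Hence the expansion of sqrt(797) is a_0 = 28 followed by the repeating block 4, 3, 13, 1, 4, 4, 1, 13, 3, 4, 56 (period 11).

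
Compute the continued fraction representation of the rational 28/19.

[1; 2, 9]

Run the Euclidean algorithm on 28 and 19; the successive quotients are the partial quotients a_0, a_1, ... (each step inverts the fractional part left over by the previous one):
  28 = 1*19 + 9, so a_0 = 1.
  19 = 2*9 + 1, so a_1 = 2.
  9 = 9*1 + 0, so a_2 = 9.
The remainder reaches 0 after 3 divisions, so the expansion has 3 partial quotients, read off in order.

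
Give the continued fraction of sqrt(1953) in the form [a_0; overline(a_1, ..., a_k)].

[44; overline(5, 5, 3, 12, 3, 5, 5, 88)]

Write x_i = (sqrt(1953) + m_i)/d_i with (m_0, d_0) = (0, 1). a_0 = floor(sqrt(1953)) = 44, since 44^2 = 1936 <= 1953 < 2025 = 45^2.
Iterate m_{i+1} = d_i*a_i - m_i, d_{i+1} = (1953 - m_{i+1}^2)/d_i, a_{i+1} = floor((a_0 + m_{i+1})/d_{i+1}):
  m_1 = 1*44 - 0 = 44, d_1 = (1953 - 44^2)/1 = 17/1 = 17, a_1 = floor((44 + 44)/17) = 5.
  m_2 = 17*5 - 44 = 41, d_2 = (1953 - 41^2)/17 = 272/17 = 16, a_2 = floor((44 + 41)/16) = 5.
  m_3 = 16*5 - 41 = 39, d_3 = (1953 - 39^2)/16 = 432/16 = 27, a_3 = floor((44 + 39)/27) = 3.
  m_4 = 27*3 - 39 = 42, d_4 = (1953 - 42^2)/27 = 189/27 = 7, a_4 = floor((44 + 42)/7) = 12.
  m_5 = 7*12 - 42 = 42, d_5 = (1953 - 42^2)/7 = 189/7 = 27, a_5 = floor((44 + 42)/27) = 3.
  m_6 = 27*3 - 42 = 39, d_6 = (1953 - 39^2)/27 = 432/27 = 16, a_6 = floor((44 + 39)/16) = 5.
  m_7 = 16*5 - 39 = 41, d_7 = (1953 - 41^2)/16 = 272/16 = 17, a_7 = floor((44 + 41)/17) = 5.
  m_8 = 17*5 - 41 = 44, d_8 = (1953 - 44^2)/17 = 17/17 = 1, a_8 = floor((44 + 44)/1) = 88.
  m_9 = 1*88 - 44 = 44, d_9 = (1953 - 44^2)/1 = 17/1 = 17: (m_9, d_9) = (m_1, d_1) = (44, 17), so from here the quotients repeat a_1, ..., a_8; the period length is 8.
Hence the expansion of sqrt(1953) is a_0 = 44 followed by the repeating block 5, 5, 3, 12, 3, 5, 5, 88 (period 8).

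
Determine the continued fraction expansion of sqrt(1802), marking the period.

[42; (2, 4, 2, 84)]

Write x_i = (sqrt(1802) + m_i)/d_i with (m_0, d_0) = (0, 1). a_0 = floor(sqrt(1802)) = 42, since 42^2 = 1764 <= 1802 < 1849 = 43^2.
Iterate m_{i+1} = d_i*a_i - m_i, d_{i+1} = (1802 - m_{i+1}^2)/d_i, a_{i+1} = floor((a_0 + m_{i+1})/d_{i+1}):
  m_1 = 1*42 - 0 = 42, d_1 = (1802 - 42^2)/1 = 38/1 = 38, a_1 = floor((42 + 42)/38) = 2.
  m_2 = 38*2 - 42 = 34, d_2 = (1802 - 34^2)/38 = 646/38 = 17, a_2 = floor((42 + 34)/17) = 4.
  m_3 = 17*4 - 34 = 34, d_3 = (1802 - 34^2)/17 = 646/17 = 38, a_3 = floor((42 + 34)/38) = 2.
  m_4 = 38*2 - 34 = 42, d_4 = (1802 - 42^2)/38 = 38/38 = 1, a_4 = floor((42 + 42)/1) = 84.
  m_5 = 1*84 - 42 = 42, d_5 = (1802 - 42^2)/1 = 38/1 = 38: (m_5, d_5) = (m_1, d_1) = (42, 38), so from here the quotients repeat a_1, ..., a_4; the period length is 4.
Hence the expansion of sqrt(1802) is a_0 = 42 followed by the repeating block 2, 4, 2, 84 (period 4).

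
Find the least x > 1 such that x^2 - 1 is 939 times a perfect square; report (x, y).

First expand sqrt(939) as a continued fraction. With x_i = (sqrt(939) + m_i)/d_i and (m_0, d_0) = (0, 1): a_0 = floor(sqrt(939)) = 30, since 30^2 = 900 <= 939 < 961 = 31^2.
Iterate m_{i+1} = d_i*a_i - m_i, d_{i+1} = (939 - m_{i+1}^2)/d_i, a_{i+1} = floor((a_0 + m_{i+1})/d_{i+1}):
  m_1 = 1*30 - 0 = 30, d_1 = (939 - 30^2)/1 = 39/1 = 39, a_1 = floor((30 + 30)/39) = 1.
  m_2 = 39*1 - 30 = 9, d_2 = (939 - 9^2)/39 = 858/39 = 22, a_2 = floor((30 + 9)/22) = 1.
  m_3 = 22*1 - 9 = 13, d_3 = (939 - 13^2)/22 = 770/22 = 35, a_3 = floor((30 + 13)/35) = 1.
  m_4 = 35*1 - 13 = 22, d_4 = (939 - 22^2)/35 = 455/35 = 13, a_4 = floor((30 + 22)/13) = 4.
  m_5 = 13*4 - 22 = 30, d_5 = (939 - 30^2)/13 = 39/13 = 3, a_5 = floor((30 + 30)/3) = 20.
  m_6 = 3*20 - 30 = 30, d_6 = (939 - 30^2)/3 = 39/3 = 13, a_6 = floor((30 + 30)/13) = 4.
  m_7 = 13*4 - 30 = 22, d_7 = (939 - 22^2)/13 = 455/13 = 35, a_7 = floor((30 + 22)/35) = 1.
  m_8 = 35*1 - 22 = 13, d_8 = (939 - 13^2)/35 = 770/35 = 22, a_8 = floor((30 + 13)/22) = 1.
  m_9 = 22*1 - 13 = 9, d_9 = (939 - 9^2)/22 = 858/22 = 39, a_9 = floor((30 + 9)/39) = 1.
  m_10 = 39*1 - 9 = 30, d_10 = (939 - 30^2)/39 = 39/39 = 1, a_10 = floor((30 + 30)/1) = 60.
  m_11 = 1*60 - 30 = 30, d_11 = (939 - 30^2)/1 = 39/1 = 39: (m_11, d_11) = (m_1, d_1) = (30, 39), so from here the quotients repeat a_1, ..., a_10; the period length is 10.
So sqrt(939) = [30; (1, 1, 1, 4, 20, 4, 1, 1, 1, 60)] with period length k = 10.
k is even, so the fundamental solution of x^2 - 939y^2 = 1 is (p_{k-1}, q_{k-1}) = (p_9, q_9); compute convergents through index 9.
Convergents (p_i = a_i*p_{i-1} + p_{i-2}, q_i = a_i*q_{i-1} + q_{i-2} with p_{-2}=0, p_{-1}=1, q_{-2}=1, q_{-1}=0):
  i=0: a_0=30, p_0 = 30*1 + 0 = 30, q_0 = 30*0 + 1 = 1.
  i=1: a_1=1, p_1 = 1*30 + 1 = 31, q_1 = 1*1 + 0 = 1.
  i=2: a_2=1, p_2 = 1*31 + 30 = 61, q_2 = 1*1 + 1 = 2.
  i=3: a_3=1, p_3 = 1*61 + 31 = 92, q_3 = 1*2 + 1 = 3.
  i=4: a_4=4, p_4 = 4*92 + 61 = 429, q_4 = 4*3 + 2 = 14.
  i=5: a_5=20, p_5 = 20*429 + 92 = 8672, q_5 = 20*14 + 3 = 283.
  i=6: a_6=4, p_6 = 4*8672 + 429 = 35117, q_6 = 4*283 + 14 = 1146.
  i=7: a_7=1, p_7 = 1*35117 + 8672 = 43789, q_7 = 1*1146 + 283 = 1429.
  i=8: a_8=1, p_8 = 1*43789 + 35117 = 78906, q_8 = 1*1429 + 1146 = 2575.
  i=9: a_9=1, p_9 = 1*78906 + 43789 = 122695, q_9 = 1*2575 + 1429 = 4004.
Check: 122695^2 - 939*4004^2 = 15054063025 - 15054063024 = 1, so (x, y) = (122695, 4004) solves the equation, and by the theorem it is the least positive solution.

(x, y) = (122695, 4004)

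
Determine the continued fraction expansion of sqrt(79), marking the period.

[8; (1, 7, 1, 16)]

Write x_i = (sqrt(79) + m_i)/d_i with (m_0, d_0) = (0, 1). a_0 = floor(sqrt(79)) = 8, since 8^2 = 64 <= 79 < 81 = 9^2.
Iterate m_{i+1} = d_i*a_i - m_i, d_{i+1} = (79 - m_{i+1}^2)/d_i, a_{i+1} = floor((a_0 + m_{i+1})/d_{i+1}):
  m_1 = 1*8 - 0 = 8, d_1 = (79 - 8^2)/1 = 15/1 = 15, a_1 = floor((8 + 8)/15) = 1.
  m_2 = 15*1 - 8 = 7, d_2 = (79 - 7^2)/15 = 30/15 = 2, a_2 = floor((8 + 7)/2) = 7.
  m_3 = 2*7 - 7 = 7, d_3 = (79 - 7^2)/2 = 30/2 = 15, a_3 = floor((8 + 7)/15) = 1.
  m_4 = 15*1 - 7 = 8, d_4 = (79 - 8^2)/15 = 15/15 = 1, a_4 = floor((8 + 8)/1) = 16.
  m_5 = 1*16 - 8 = 8, d_5 = (79 - 8^2)/1 = 15/1 = 15: (m_5, d_5) = (m_1, d_1) = (8, 15), so from here the quotients repeat a_1, ..., a_4; the period length is 4.
Hence the expansion of sqrt(79) is a_0 = 8 followed by the repeating block 1, 7, 1, 16 (period 4).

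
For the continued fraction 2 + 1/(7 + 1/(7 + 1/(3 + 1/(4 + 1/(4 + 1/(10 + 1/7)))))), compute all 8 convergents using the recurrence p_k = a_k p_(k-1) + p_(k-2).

Using the convergent recurrence p_i = a_i*p_{i-1} + p_{i-2}, q_i = a_i*q_{i-1} + q_{i-2} with p_{-2}=0, p_{-1}=1, q_{-2}=1, q_{-1}=0:
  i=0: a_0=2, p_0 = 2*1 + 0 = 2, q_0 = 2*0 + 1 = 1.
  i=1: a_1=7, p_1 = 7*2 + 1 = 15, q_1 = 7*1 + 0 = 7.
  i=2: a_2=7, p_2 = 7*15 + 2 = 107, q_2 = 7*7 + 1 = 50.
  i=3: a_3=3, p_3 = 3*107 + 15 = 336, q_3 = 3*50 + 7 = 157.
  i=4: a_4=4, p_4 = 4*336 + 107 = 1451, q_4 = 4*157 + 50 = 678.
  i=5: a_5=4, p_5 = 4*1451 + 336 = 6140, q_5 = 4*678 + 157 = 2869.
  i=6: a_6=10, p_6 = 10*6140 + 1451 = 62851, q_6 = 10*2869 + 678 = 29368.
  i=7: a_7=7, p_7 = 7*62851 + 6140 = 446097, q_7 = 7*29368 + 2869 = 208445.

2/1, 15/7, 107/50, 336/157, 1451/678, 6140/2869, 62851/29368, 446097/208445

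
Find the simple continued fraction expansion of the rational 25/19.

[1; 3, 6]

Run the Euclidean algorithm on 25 and 19; the successive quotients are the partial quotients a_0, a_1, ... (each step inverts the fractional part left over by the previous one):
  25 = 1*19 + 6, so a_0 = 1.
  19 = 3*6 + 1, so a_1 = 3.
  6 = 6*1 + 0, so a_2 = 6.
The remainder reaches 0 after 3 divisions, so the expansion has 3 partial quotients, read off in order.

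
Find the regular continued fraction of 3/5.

[0; 1, 1, 2]

Run the Euclidean algorithm on 3 and 5; the successive quotients are the partial quotients a_0, a_1, ... (each step inverts the fractional part left over by the previous one):
  3 = 0*5 + 3, so a_0 = 0.
  5 = 1*3 + 2, so a_1 = 1.
  3 = 1*2 + 1, so a_2 = 1.
  2 = 2*1 + 0, so a_3 = 2.
The remainder reaches 0 after 4 divisions, so the expansion has 4 partial quotients, read off in order.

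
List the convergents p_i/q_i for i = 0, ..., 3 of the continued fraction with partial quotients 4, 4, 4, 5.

4/1, 17/4, 72/17, 377/89

Using the convergent recurrence p_i = a_i*p_{i-1} + p_{i-2}, q_i = a_i*q_{i-1} + q_{i-2} with p_{-2}=0, p_{-1}=1, q_{-2}=1, q_{-1}=0:
  i=0: a_0=4, p_0 = 4*1 + 0 = 4, q_0 = 4*0 + 1 = 1.
  i=1: a_1=4, p_1 = 4*4 + 1 = 17, q_1 = 4*1 + 0 = 4.
  i=2: a_2=4, p_2 = 4*17 + 4 = 72, q_2 = 4*4 + 1 = 17.
  i=3: a_3=5, p_3 = 5*72 + 17 = 377, q_3 = 5*17 + 4 = 89.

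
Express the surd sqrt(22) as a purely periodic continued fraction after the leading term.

[4; (1, 2, 4, 2, 1, 8)]

Write x_i = (sqrt(22) + m_i)/d_i with (m_0, d_0) = (0, 1). a_0 = floor(sqrt(22)) = 4, since 4^2 = 16 <= 22 < 25 = 5^2.
Iterate m_{i+1} = d_i*a_i - m_i, d_{i+1} = (22 - m_{i+1}^2)/d_i, a_{i+1} = floor((a_0 + m_{i+1})/d_{i+1}):
  m_1 = 1*4 - 0 = 4, d_1 = (22 - 4^2)/1 = 6/1 = 6, a_1 = floor((4 + 4)/6) = 1.
  m_2 = 6*1 - 4 = 2, d_2 = (22 - 2^2)/6 = 18/6 = 3, a_2 = floor((4 + 2)/3) = 2.
  m_3 = 3*2 - 2 = 4, d_3 = (22 - 4^2)/3 = 6/3 = 2, a_3 = floor((4 + 4)/2) = 4.
  m_4 = 2*4 - 4 = 4, d_4 = (22 - 4^2)/2 = 6/2 = 3, a_4 = floor((4 + 4)/3) = 2.
  m_5 = 3*2 - 4 = 2, d_5 = (22 - 2^2)/3 = 18/3 = 6, a_5 = floor((4 + 2)/6) = 1.
  m_6 = 6*1 - 2 = 4, d_6 = (22 - 4^2)/6 = 6/6 = 1, a_6 = floor((4 + 4)/1) = 8.
  m_7 = 1*8 - 4 = 4, d_7 = (22 - 4^2)/1 = 6/1 = 6: (m_7, d_7) = (m_1, d_1) = (4, 6), so from here the quotients repeat a_1, ..., a_6; the period length is 6.
Hence the expansion of sqrt(22) is a_0 = 4 followed by the repeating block 1, 2, 4, 2, 1, 8 (period 6).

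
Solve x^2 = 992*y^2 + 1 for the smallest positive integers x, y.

First expand sqrt(992) as a continued fraction. With x_i = (sqrt(992) + m_i)/d_i and (m_0, d_0) = (0, 1): a_0 = floor(sqrt(992)) = 31, since 31^2 = 961 <= 992 < 1024 = 32^2.
Iterate m_{i+1} = d_i*a_i - m_i, d_{i+1} = (992 - m_{i+1}^2)/d_i, a_{i+1} = floor((a_0 + m_{i+1})/d_{i+1}):
  m_1 = 1*31 - 0 = 31, d_1 = (992 - 31^2)/1 = 31/1 = 31, a_1 = floor((31 + 31)/31) = 2.
  m_2 = 31*2 - 31 = 31, d_2 = (992 - 31^2)/31 = 31/31 = 1, a_2 = floor((31 + 31)/1) = 62.
  m_3 = 1*62 - 31 = 31, d_3 = (992 - 31^2)/1 = 31/1 = 31: (m_3, d_3) = (m_1, d_1) = (31, 31), so from here the quotients repeat a_1, a_2; the period length is 2.
So sqrt(992) = [31; (2, 62)] with period length k = 2.
k is even, so the fundamental solution of x^2 - 992y^2 = 1 is (p_{k-1}, q_{k-1}) = (p_1, q_1); compute convergents through index 1.
Convergents (p_i = a_i*p_{i-1} + p_{i-2}, q_i = a_i*q_{i-1} + q_{i-2} with p_{-2}=0, p_{-1}=1, q_{-2}=1, q_{-1}=0):
  i=0: a_0=31, p_0 = 31*1 + 0 = 31, q_0 = 31*0 + 1 = 1.
  i=1: a_1=2, p_1 = 2*31 + 1 = 63, q_1 = 2*1 + 0 = 2.
Check: 63^2 - 992*2^2 = 3969 - 3968 = 1, so (x, y) = (63, 2) solves the equation, and by the theorem it is the least positive solution.

(x, y) = (63, 2)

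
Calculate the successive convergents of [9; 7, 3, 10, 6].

9/1, 64/7, 201/22, 2074/227, 12645/1384

Using the convergent recurrence p_i = a_i*p_{i-1} + p_{i-2}, q_i = a_i*q_{i-1} + q_{i-2} with p_{-2}=0, p_{-1}=1, q_{-2}=1, q_{-1}=0:
  i=0: a_0=9, p_0 = 9*1 + 0 = 9, q_0 = 9*0 + 1 = 1.
  i=1: a_1=7, p_1 = 7*9 + 1 = 64, q_1 = 7*1 + 0 = 7.
  i=2: a_2=3, p_2 = 3*64 + 9 = 201, q_2 = 3*7 + 1 = 22.
  i=3: a_3=10, p_3 = 10*201 + 64 = 2074, q_3 = 10*22 + 7 = 227.
  i=4: a_4=6, p_4 = 6*2074 + 201 = 12645, q_4 = 6*227 + 22 = 1384.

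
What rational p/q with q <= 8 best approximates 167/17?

59/6

Expand x = 167/17 as a continued fraction with the Euclidean algorithm:
  167 = 9*17 + 14, so a_0 = 9.
  17 = 1*14 + 3, so a_1 = 1.
  14 = 4*3 + 2, so a_2 = 4.
  3 = 1*2 + 1, so a_3 = 1.
  2 = 2*1 + 0, so a_4 = 2.
so x = [9; 1, 4, 1, 2].
Convergents (p_i = a_i*p_{i-1} + p_{i-2}, q_i = a_i*q_{i-1} + q_{i-2} with p_{-2}=0, p_{-1}=1, q_{-2}=1, q_{-1}=0), until the denominator exceeds 8:
  i=0: a_0=9, p_0 = 9*1 + 0 = 9, q_0 = 9*0 + 1 = 1.
  i=1: a_1=1, p_1 = 1*9 + 1 = 10, q_1 = 1*1 + 0 = 1.
  i=2: a_2=4, p_2 = 4*10 + 9 = 49, q_2 = 4*1 + 1 = 5.
  i=3: a_3=1, p_3 = 1*49 + 10 = 59, q_3 = 1*5 + 1 = 6.
  i=4: a_4=2, p_4 = 2*59 + 49 = 167, q_4 = 2*6 + 5 = 17.
q_4 = 17 > 8, so the last convergent with denominator <= 8 is p_3/q_3 = 59/6.
The closest fraction with denominator <= 8 is either p_3/q_3 or the intermediate fraction (k*p_3 + p_2)/(k*q_3 + q_2) with the largest k >= 1 whose denominator stays <= 8; these approach x as k grows, and every other convergent or intermediate fraction in range is farther away.
Largest k: floor((8 - q_2)/q_3) = floor((8 - 5)/6) = 0.
Since k = 0, no intermediate fraction beyond p_3/q_3 has denominator <= 8, so the convergent 59/6 is the closest (its error is |167*6 - 59*17|/(17*6) = 1/102).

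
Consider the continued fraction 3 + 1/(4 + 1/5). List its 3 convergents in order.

Using the convergent recurrence p_i = a_i*p_{i-1} + p_{i-2}, q_i = a_i*q_{i-1} + q_{i-2} with p_{-2}=0, p_{-1}=1, q_{-2}=1, q_{-1}=0:
  i=0: a_0=3, p_0 = 3*1 + 0 = 3, q_0 = 3*0 + 1 = 1.
  i=1: a_1=4, p_1 = 4*3 + 1 = 13, q_1 = 4*1 + 0 = 4.
  i=2: a_2=5, p_2 = 5*13 + 3 = 68, q_2 = 5*4 + 1 = 21.

3/1, 13/4, 68/21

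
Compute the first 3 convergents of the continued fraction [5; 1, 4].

Using the convergent recurrence p_i = a_i*p_{i-1} + p_{i-2}, q_i = a_i*q_{i-1} + q_{i-2} with p_{-2}=0, p_{-1}=1, q_{-2}=1, q_{-1}=0:
  i=0: a_0=5, p_0 = 5*1 + 0 = 5, q_0 = 5*0 + 1 = 1.
  i=1: a_1=1, p_1 = 1*5 + 1 = 6, q_1 = 1*1 + 0 = 1.
  i=2: a_2=4, p_2 = 4*6 + 5 = 29, q_2 = 4*1 + 1 = 5.

5/1, 6/1, 29/5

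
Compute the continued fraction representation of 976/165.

Run the Euclidean algorithm on 976 and 165; the successive quotients are the partial quotients a_0, a_1, ... (each step inverts the fractional part left over by the previous one):
  976 = 5*165 + 151, so a_0 = 5.
  165 = 1*151 + 14, so a_1 = 1.
  151 = 10*14 + 11, so a_2 = 10.
  14 = 1*11 + 3, so a_3 = 1.
  11 = 3*3 + 2, so a_4 = 3.
  3 = 1*2 + 1, so a_5 = 1.
  2 = 2*1 + 0, so a_6 = 2.
The remainder reaches 0 after 7 divisions, so the expansion has 7 partial quotients, read off in order.

[5; 1, 10, 1, 3, 1, 2]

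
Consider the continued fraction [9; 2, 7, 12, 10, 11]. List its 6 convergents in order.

Using the convergent recurrence p_i = a_i*p_{i-1} + p_{i-2}, q_i = a_i*q_{i-1} + q_{i-2} with p_{-2}=0, p_{-1}=1, q_{-2}=1, q_{-1}=0:
  i=0: a_0=9, p_0 = 9*1 + 0 = 9, q_0 = 9*0 + 1 = 1.
  i=1: a_1=2, p_1 = 2*9 + 1 = 19, q_1 = 2*1 + 0 = 2.
  i=2: a_2=7, p_2 = 7*19 + 9 = 142, q_2 = 7*2 + 1 = 15.
  i=3: a_3=12, p_3 = 12*142 + 19 = 1723, q_3 = 12*15 + 2 = 182.
  i=4: a_4=10, p_4 = 10*1723 + 142 = 17372, q_4 = 10*182 + 15 = 1835.
  i=5: a_5=11, p_5 = 11*17372 + 1723 = 192815, q_5 = 11*1835 + 182 = 20367.

9/1, 19/2, 142/15, 1723/182, 17372/1835, 192815/20367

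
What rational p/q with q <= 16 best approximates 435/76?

63/11

Expand x = 435/76 as a continued fraction with the Euclidean algorithm:
  435 = 5*76 + 55, so a_0 = 5.
  76 = 1*55 + 21, so a_1 = 1.
  55 = 2*21 + 13, so a_2 = 2.
  21 = 1*13 + 8, so a_3 = 1.
  13 = 1*8 + 5, so a_4 = 1.
  8 = 1*5 + 3, so a_5 = 1.
  5 = 1*3 + 2, so a_6 = 1.
  3 = 1*2 + 1, so a_7 = 1.
  2 = 2*1 + 0, so a_8 = 2.
so x = [5; 1, 2, 1, 1, 1, 1, 1, 2].
Convergents (p_i = a_i*p_{i-1} + p_{i-2}, q_i = a_i*q_{i-1} + q_{i-2} with p_{-2}=0, p_{-1}=1, q_{-2}=1, q_{-1}=0), until the denominator exceeds 16:
  i=0: a_0=5, p_0 = 5*1 + 0 = 5, q_0 = 5*0 + 1 = 1.
  i=1: a_1=1, p_1 = 1*5 + 1 = 6, q_1 = 1*1 + 0 = 1.
  i=2: a_2=2, p_2 = 2*6 + 5 = 17, q_2 = 2*1 + 1 = 3.
  i=3: a_3=1, p_3 = 1*17 + 6 = 23, q_3 = 1*3 + 1 = 4.
  i=4: a_4=1, p_4 = 1*23 + 17 = 40, q_4 = 1*4 + 3 = 7.
  i=5: a_5=1, p_5 = 1*40 + 23 = 63, q_5 = 1*7 + 4 = 11.
  i=6: a_6=1, p_6 = 1*63 + 40 = 103, q_6 = 1*11 + 7 = 18.
q_6 = 18 > 16, so the last convergent with denominator <= 16 is p_5/q_5 = 63/11.
The closest fraction with denominator <= 16 is either p_5/q_5 or the intermediate fraction (k*p_5 + p_4)/(k*q_5 + q_4) with the largest k >= 1 whose denominator stays <= 16; these approach x as k grows, and every other convergent or intermediate fraction in range is farther away.
Largest k: floor((16 - q_4)/q_5) = floor((16 - 7)/11) = 0.
Since k = 0, no intermediate fraction beyond p_5/q_5 has denominator <= 16, so the convergent 63/11 is the closest (its error is |435*11 - 63*76|/(76*11) = 3/836).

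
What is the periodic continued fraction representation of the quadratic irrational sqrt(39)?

Write x_i = (sqrt(39) + m_i)/d_i with (m_0, d_0) = (0, 1). a_0 = floor(sqrt(39)) = 6, since 6^2 = 36 <= 39 < 49 = 7^2.
Iterate m_{i+1} = d_i*a_i - m_i, d_{i+1} = (39 - m_{i+1}^2)/d_i, a_{i+1} = floor((a_0 + m_{i+1})/d_{i+1}):
  m_1 = 1*6 - 0 = 6, d_1 = (39 - 6^2)/1 = 3/1 = 3, a_1 = floor((6 + 6)/3) = 4.
  m_2 = 3*4 - 6 = 6, d_2 = (39 - 6^2)/3 = 3/3 = 1, a_2 = floor((6 + 6)/1) = 12.
  m_3 = 1*12 - 6 = 6, d_3 = (39 - 6^2)/1 = 3/1 = 3: (m_3, d_3) = (m_1, d_1) = (6, 3), so from here the quotients repeat a_1, a_2; the period length is 2.
Hence the expansion of sqrt(39) is a_0 = 6 followed by the repeating block 4, 12 (period 2).

[6; (4, 12)]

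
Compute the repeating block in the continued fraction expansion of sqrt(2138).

[46; (4, 5, 5, 4, 92)]

Write x_i = (sqrt(2138) + m_i)/d_i with (m_0, d_0) = (0, 1). a_0 = floor(sqrt(2138)) = 46, since 46^2 = 2116 <= 2138 < 2209 = 47^2.
Iterate m_{i+1} = d_i*a_i - m_i, d_{i+1} = (2138 - m_{i+1}^2)/d_i, a_{i+1} = floor((a_0 + m_{i+1})/d_{i+1}):
  m_1 = 1*46 - 0 = 46, d_1 = (2138 - 46^2)/1 = 22/1 = 22, a_1 = floor((46 + 46)/22) = 4.
  m_2 = 22*4 - 46 = 42, d_2 = (2138 - 42^2)/22 = 374/22 = 17, a_2 = floor((46 + 42)/17) = 5.
  m_3 = 17*5 - 42 = 43, d_3 = (2138 - 43^2)/17 = 289/17 = 17, a_3 = floor((46 + 43)/17) = 5.
  m_4 = 17*5 - 43 = 42, d_4 = (2138 - 42^2)/17 = 374/17 = 22, a_4 = floor((46 + 42)/22) = 4.
  m_5 = 22*4 - 42 = 46, d_5 = (2138 - 46^2)/22 = 22/22 = 1, a_5 = floor((46 + 46)/1) = 92.
  m_6 = 1*92 - 46 = 46, d_6 = (2138 - 46^2)/1 = 22/1 = 22: (m_6, d_6) = (m_1, d_1) = (46, 22), so from here the quotients repeat a_1, ..., a_5; the period length is 5.
Hence the expansion of sqrt(2138) is a_0 = 46 followed by the repeating block 4, 5, 5, 4, 92 (period 5).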